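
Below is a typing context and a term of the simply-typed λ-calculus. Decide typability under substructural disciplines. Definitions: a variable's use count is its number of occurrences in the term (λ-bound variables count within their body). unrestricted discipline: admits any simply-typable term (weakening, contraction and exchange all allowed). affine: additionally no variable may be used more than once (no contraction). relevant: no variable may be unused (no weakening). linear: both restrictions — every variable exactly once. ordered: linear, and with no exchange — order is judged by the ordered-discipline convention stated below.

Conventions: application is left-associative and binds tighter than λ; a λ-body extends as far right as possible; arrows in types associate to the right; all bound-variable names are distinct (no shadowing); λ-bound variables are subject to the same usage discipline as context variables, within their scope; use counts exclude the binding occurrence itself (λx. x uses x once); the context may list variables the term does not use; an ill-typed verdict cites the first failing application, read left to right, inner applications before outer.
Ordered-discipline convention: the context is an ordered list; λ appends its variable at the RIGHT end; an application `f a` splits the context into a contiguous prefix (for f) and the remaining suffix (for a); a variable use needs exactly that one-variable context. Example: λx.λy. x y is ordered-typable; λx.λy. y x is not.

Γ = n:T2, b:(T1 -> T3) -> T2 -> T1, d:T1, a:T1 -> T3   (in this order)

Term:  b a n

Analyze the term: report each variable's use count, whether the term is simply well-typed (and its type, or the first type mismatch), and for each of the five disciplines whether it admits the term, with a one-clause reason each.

counts: n: 1×; b: 1×; d: 0×; a: 1×
uses in reading order: b, a, n
typing: ✓ — T1
ordered: ✗, d left unused
linear: ✗, d left unused
affine: ✓, n, b, d, a: no repeats, contraction unneeded
relevant: ✗, d left unused
unrestricted: ✓, type-checks (T1) and nothing is barred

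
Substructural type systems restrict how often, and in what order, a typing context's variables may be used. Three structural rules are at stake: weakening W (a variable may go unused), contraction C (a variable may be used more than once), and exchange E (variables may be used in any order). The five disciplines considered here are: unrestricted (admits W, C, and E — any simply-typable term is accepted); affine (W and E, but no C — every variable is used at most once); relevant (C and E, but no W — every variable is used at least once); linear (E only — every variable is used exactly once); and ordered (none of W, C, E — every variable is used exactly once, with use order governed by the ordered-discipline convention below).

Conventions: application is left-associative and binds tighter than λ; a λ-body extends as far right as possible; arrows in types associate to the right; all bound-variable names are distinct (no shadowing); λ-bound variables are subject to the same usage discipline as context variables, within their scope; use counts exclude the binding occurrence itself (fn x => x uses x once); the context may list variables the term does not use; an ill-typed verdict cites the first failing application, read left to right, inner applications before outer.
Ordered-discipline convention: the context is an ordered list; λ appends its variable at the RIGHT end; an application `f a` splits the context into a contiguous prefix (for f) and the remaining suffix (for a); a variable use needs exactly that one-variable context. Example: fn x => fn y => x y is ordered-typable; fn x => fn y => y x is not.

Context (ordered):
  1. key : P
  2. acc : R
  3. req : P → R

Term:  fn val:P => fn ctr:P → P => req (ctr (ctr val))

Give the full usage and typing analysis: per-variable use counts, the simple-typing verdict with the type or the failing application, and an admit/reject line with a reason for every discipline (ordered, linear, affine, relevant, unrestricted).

variable uses: key ×0; acc ×0; req ×1; val (λ-bound) ×1; ctr (λ-bound) ×2
use order (left to right): req, ctr, ctr, val
typing: well-typed — term : P → (P → P) → R
ordered ✗ (needs contraction — ctr ×2; key, acc never used (weakening))
linear ✗ (needs contraction — ctr ×2; key, acc never used (weakening))
affine ✗ (needs contraction — ctr ×2)
relevant ✗ (key, acc never used (weakening))
unrestricted ✓ (typability at P → (P → P) → R is all that's needed)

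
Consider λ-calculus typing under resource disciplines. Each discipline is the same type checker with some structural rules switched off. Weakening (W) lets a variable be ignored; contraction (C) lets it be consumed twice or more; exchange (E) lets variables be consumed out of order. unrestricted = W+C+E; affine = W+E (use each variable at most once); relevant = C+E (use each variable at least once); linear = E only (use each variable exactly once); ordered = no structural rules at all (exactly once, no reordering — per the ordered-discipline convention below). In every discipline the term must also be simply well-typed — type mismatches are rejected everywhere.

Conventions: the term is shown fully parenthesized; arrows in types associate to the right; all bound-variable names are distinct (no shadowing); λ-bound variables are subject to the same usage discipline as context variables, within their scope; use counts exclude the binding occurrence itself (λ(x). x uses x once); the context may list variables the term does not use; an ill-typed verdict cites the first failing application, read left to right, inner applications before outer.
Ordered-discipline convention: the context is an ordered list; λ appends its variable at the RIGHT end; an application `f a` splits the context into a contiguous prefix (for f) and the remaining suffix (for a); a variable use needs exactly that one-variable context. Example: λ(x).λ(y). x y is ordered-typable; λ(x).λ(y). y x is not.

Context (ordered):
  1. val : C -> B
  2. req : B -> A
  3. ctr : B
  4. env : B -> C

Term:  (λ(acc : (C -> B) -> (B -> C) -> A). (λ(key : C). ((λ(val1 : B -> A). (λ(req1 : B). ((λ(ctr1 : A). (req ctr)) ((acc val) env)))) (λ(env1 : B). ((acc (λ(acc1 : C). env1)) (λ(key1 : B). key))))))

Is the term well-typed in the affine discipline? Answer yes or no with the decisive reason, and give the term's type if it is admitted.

no — uses contraction: acc ×2
variable uses: val ×1; req ×1; ctr ×1; env ×1; acc (λ-bound) ×2; key (λ-bound) ×1; val1 (λ-bound) ×0; req1 (λ-bound) ×0; ctr1 (λ-bound) ×0; env1 (λ-bound) ×1; acc1 (λ-bound) ×0; key1 (λ-bound) ×0
uses in reading order: req, ctr, acc, val, env, acc, env1, key
typing: ✓ — ((C -> B) -> (B -> C) -> A) -> C -> B -> A
per-discipline verdicts: ordered ✗; linear ✗; affine ✗; relevant ✗; unrestricted ✓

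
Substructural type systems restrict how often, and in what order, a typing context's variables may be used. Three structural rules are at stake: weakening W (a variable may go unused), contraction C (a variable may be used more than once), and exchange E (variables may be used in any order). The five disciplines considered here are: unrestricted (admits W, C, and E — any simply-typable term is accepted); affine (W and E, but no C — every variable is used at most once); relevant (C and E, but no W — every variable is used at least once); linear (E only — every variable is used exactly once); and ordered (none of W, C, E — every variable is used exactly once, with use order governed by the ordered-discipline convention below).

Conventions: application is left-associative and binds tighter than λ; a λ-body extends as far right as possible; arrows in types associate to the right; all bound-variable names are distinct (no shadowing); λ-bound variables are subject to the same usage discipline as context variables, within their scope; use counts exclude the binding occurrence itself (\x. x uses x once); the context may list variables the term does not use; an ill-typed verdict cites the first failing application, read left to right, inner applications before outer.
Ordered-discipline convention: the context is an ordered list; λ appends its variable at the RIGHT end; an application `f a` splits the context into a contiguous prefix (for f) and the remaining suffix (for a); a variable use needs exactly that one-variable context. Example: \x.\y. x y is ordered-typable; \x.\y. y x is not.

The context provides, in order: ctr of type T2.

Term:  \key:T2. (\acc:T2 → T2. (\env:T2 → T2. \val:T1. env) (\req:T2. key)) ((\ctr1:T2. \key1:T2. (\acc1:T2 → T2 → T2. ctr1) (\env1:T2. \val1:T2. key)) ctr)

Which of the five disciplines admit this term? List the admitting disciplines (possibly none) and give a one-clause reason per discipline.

accepted by: unrestricted
counts: ctr ×1, key (bound) ×2, acc (bound) ×0, env (bound) ×1, val (bound) ×0, req (bound) ×0, ctr1 (bound) ×1, key1 (bound) ×0, acc1 (bound) ×0, env1 (bound) ×0, val1 (bound) ×0
uses in reading order: env, key, ctr1, key, ctr
typing: ✓ — T2 → T1 → T2 → T2
ordered ✗ (uses contraction: key ×2; unused: acc, val, req, key1, acc1, env1, val1 — weakening required)
linear ✗ (uses contraction: key ×2; unused: acc, val, req, key1, acc1, env1, val1 — weakening required)
affine ✗ (uses contraction: key ×2)
relevant ✗ (unused: acc, val, req, key1, acc1, env1, val1 — weakening required)
unrestricted ✓ (typability at T2 → T1 → T2 → T2 is all that's needed)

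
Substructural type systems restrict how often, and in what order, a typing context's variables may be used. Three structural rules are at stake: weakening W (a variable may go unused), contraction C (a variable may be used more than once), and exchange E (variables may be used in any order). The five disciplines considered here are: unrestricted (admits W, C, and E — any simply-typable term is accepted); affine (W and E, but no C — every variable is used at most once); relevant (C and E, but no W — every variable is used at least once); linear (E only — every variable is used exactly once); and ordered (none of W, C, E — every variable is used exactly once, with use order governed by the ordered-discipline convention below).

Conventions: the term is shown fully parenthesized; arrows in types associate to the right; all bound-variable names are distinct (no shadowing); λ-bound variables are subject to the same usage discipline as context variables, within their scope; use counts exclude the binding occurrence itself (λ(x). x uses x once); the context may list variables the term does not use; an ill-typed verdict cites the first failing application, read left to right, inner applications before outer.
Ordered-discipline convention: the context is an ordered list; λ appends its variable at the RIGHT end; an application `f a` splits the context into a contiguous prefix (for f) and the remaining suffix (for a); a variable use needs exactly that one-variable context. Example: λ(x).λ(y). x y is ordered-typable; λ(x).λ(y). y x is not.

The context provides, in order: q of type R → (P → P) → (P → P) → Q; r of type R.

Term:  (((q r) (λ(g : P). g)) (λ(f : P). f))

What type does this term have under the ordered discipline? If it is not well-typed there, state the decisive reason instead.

term : Q
counts: q=1; r=1; g (λ-bound)=1; f (λ-bound)=1
use order (left to right): q, r, g, f
typing: ✓ — Q
all disciplines: ordered ✓ · linear ✓ · affine ✓ · relevant ✓ · unrestricted ✓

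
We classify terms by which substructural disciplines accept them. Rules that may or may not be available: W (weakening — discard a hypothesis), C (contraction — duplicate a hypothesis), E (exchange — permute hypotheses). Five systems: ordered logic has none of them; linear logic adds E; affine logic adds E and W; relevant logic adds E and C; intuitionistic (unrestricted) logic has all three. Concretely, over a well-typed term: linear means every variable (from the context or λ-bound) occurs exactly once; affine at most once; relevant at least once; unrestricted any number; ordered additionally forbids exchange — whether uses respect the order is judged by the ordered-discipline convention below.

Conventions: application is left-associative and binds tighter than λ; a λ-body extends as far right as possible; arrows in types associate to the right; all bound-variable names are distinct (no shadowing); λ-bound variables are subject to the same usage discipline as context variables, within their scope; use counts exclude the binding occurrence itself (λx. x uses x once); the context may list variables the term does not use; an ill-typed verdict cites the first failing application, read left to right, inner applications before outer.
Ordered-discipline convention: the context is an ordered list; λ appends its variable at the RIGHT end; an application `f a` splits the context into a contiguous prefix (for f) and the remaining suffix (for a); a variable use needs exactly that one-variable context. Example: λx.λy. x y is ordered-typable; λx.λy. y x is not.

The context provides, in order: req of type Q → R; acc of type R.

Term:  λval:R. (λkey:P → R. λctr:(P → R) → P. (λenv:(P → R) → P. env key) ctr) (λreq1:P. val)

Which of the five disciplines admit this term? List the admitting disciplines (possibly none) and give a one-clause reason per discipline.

accepted by: affine, unrestricted
counts: req=0, acc=0, val [bound]=1, key [bound]=1, ctr [bound]=1, env [bound]=1, req1 [bound]=0
order of uses: env, key, ctr, val
typing: ✓ — R → ((P → R) → P) → P
ordered ✗ (req, acc, req1 never used (weakening))
linear ✗ (req, acc, req1 never used (weakening))
affine ✓ (none of req, acc, val, key, ctr, env, req1 used more than once)
relevant ✗ (req, acc, req1 never used (weakening))
unrestricted ✓ (well-typed at R → ((P → R) → P) → P; no restrictions here)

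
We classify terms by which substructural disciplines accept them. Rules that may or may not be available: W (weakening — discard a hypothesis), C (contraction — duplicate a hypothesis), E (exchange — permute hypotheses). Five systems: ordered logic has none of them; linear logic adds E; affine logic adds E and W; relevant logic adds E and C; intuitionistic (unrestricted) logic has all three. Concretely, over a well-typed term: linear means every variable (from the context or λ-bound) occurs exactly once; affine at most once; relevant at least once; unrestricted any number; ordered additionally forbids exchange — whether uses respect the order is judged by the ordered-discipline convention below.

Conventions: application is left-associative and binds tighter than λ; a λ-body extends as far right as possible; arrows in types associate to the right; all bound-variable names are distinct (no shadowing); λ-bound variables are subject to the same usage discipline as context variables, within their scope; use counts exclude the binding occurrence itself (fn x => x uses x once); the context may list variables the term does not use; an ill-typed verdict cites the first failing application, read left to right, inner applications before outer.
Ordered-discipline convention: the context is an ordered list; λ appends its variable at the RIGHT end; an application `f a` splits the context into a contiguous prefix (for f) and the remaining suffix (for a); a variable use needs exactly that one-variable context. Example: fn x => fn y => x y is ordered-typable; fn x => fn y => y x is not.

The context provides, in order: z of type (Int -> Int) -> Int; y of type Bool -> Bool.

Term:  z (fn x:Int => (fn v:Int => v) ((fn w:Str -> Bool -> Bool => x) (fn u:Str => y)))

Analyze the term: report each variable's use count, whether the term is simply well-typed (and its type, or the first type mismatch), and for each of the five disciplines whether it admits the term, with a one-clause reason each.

variable uses: z=1; y=1; x [bound]=1; v [bound]=1; w [bound]=0; u [bound]=0
order of uses: z, v, x, y
typing: ✓ — Int
ordered ✗ (needs weakening: w, u unused)
linear ✗ (needs weakening: w, u unused)
affine ✓ (none of z, y, x, v, w, u used more than once)
relevant ✗ (needs weakening: w, u unused)
unrestricted ✓ (type-checks (Int) and nothing is barred)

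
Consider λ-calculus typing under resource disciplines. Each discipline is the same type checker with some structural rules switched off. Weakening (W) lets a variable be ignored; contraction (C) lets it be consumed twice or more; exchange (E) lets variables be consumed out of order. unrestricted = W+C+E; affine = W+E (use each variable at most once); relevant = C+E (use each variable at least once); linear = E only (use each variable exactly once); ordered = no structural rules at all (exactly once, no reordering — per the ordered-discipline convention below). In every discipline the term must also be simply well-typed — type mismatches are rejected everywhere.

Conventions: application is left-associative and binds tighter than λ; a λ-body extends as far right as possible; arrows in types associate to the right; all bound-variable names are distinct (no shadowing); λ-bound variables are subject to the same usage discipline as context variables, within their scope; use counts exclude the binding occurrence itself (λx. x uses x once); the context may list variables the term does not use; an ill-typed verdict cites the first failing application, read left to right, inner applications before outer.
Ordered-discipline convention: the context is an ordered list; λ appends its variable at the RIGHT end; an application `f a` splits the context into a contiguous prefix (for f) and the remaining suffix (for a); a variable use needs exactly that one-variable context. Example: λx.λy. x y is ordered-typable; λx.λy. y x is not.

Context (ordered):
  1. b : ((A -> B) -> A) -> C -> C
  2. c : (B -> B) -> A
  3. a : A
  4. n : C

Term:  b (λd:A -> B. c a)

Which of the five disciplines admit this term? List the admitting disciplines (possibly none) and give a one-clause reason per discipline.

admitting disciplines: none
usage: b=1; c=1; a=1; n=0; d [bound]=0
left-to-right use order: b, c, a
typing: ill-typed: an application expects B -> B but receives A
ordered: ✗, not simply typable
linear: ✗, fails simple typing
affine: ✗, a type mismatch blocks all five
relevant: ✗, the type mismatch rejects it
unrestricted: ✗, not simply typable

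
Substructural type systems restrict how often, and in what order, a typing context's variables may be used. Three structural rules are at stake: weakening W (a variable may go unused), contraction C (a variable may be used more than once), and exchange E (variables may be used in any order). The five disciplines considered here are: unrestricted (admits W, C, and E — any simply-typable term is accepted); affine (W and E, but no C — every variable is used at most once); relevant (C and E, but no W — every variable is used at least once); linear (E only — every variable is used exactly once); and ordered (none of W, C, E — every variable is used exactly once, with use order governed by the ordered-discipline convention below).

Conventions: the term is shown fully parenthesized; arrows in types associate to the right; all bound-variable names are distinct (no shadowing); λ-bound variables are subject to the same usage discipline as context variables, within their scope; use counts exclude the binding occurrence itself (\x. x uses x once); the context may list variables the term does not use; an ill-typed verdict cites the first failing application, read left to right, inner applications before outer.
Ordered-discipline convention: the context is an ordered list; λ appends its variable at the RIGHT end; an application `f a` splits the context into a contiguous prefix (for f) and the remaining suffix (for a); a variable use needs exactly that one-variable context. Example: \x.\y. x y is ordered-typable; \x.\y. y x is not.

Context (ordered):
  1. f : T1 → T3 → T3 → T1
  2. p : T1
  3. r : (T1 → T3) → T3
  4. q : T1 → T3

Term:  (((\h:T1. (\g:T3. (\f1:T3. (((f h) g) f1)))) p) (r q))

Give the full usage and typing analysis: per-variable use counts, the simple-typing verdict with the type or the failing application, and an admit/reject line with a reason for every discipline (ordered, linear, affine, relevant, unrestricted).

use counts: f: 1×, p: 1×, r: 1×, q: 1×, h [bound]: 1×, g [bound]: 1×, f1 [bound]: 1×
use order (left to right): f, h, g, f1, p, r, q
typing: well-typed — term : T3 → T1
ordered ✓ (single-use (f, p, r, q, h, g, f1), ordered derivation ok)
linear ✓ (single use per variable (f, p, r, q, h, g, f1))
affine ✓ (at most one use each (f, p, r, q, h, g, f1))
relevant ✓ (every one of f, p, r, q, h, g, f1 appears)
unrestricted ✓ (typability at T3 → T1 is all that's needed)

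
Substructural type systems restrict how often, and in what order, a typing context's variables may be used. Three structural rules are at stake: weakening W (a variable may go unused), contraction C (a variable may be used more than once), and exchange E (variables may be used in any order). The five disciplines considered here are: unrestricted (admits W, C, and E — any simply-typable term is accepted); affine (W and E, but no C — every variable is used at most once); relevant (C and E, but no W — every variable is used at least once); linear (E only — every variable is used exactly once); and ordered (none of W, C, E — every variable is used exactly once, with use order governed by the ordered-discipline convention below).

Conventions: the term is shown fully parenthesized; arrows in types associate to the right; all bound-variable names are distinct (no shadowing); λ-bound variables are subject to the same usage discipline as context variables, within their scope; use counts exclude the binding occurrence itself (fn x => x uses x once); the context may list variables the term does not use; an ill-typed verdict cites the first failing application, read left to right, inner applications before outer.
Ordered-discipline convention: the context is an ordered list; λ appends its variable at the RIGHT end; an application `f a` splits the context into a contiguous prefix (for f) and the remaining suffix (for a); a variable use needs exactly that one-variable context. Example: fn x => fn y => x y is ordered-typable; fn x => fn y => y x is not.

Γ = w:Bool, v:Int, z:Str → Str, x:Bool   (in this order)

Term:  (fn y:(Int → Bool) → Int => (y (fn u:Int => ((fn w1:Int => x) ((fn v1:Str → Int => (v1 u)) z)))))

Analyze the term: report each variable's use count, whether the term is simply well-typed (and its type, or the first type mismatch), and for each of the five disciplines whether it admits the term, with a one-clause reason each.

use counts: w: 0; v: 0; z: 1; x: 1; y [bound]: 1; u [bound]: 1; w1 [bound]: 0; v1 [bound]: 1
left-to-right use order: y, x, v1, u, z
typing: ill-typed: a function awaiting Str gets Int
ordered: ✗, a type mismatch blocks all five
linear: ✗, the type mismatch rejects it
affine: ✗, not simply typable
relevant: ✗, fails simple typing
unrestricted: ✗, a type mismatch blocks all five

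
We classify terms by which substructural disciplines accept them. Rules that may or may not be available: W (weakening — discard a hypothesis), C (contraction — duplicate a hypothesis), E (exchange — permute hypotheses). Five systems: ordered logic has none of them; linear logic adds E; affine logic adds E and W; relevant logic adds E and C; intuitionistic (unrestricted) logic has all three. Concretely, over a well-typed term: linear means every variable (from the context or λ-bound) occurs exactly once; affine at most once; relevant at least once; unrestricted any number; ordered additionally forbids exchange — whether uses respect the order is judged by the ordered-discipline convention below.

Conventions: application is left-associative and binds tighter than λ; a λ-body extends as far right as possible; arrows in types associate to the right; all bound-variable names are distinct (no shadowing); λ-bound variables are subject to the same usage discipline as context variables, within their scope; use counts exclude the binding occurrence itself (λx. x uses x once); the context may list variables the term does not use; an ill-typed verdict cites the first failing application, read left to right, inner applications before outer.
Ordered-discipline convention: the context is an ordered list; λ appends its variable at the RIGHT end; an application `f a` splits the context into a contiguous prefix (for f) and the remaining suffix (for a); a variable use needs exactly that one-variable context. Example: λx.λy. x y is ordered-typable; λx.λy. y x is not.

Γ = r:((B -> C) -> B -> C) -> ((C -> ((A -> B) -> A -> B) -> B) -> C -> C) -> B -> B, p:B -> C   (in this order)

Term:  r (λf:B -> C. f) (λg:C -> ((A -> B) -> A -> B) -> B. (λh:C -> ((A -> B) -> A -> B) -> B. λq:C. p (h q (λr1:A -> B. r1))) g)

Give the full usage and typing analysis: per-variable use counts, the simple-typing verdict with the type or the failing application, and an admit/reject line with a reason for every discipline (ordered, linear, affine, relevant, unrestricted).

counts: r: 1×; p: 1×; f (bound): 1×; g (bound): 1×; h (bound): 1×; q (bound): 1×; r1 (bound): 1×
left-to-right use order: r, f, p, h, q, r1, g
typing: the term checks, with type B -> B
ordered ✓ (one use each (r, p, f, g, h, q, r1); ordered split holds)
linear ✓ (each of r, p, f, g, h, q, r1 used exactly once)
affine ✓ (r, p, f, g, h, q, r1: no repeats, contraction unneeded)
relevant ✓ (at least one use each (r, p, f, g, h, q, r1))
unrestricted ✓ (well-typed at B -> B; no restrictions here)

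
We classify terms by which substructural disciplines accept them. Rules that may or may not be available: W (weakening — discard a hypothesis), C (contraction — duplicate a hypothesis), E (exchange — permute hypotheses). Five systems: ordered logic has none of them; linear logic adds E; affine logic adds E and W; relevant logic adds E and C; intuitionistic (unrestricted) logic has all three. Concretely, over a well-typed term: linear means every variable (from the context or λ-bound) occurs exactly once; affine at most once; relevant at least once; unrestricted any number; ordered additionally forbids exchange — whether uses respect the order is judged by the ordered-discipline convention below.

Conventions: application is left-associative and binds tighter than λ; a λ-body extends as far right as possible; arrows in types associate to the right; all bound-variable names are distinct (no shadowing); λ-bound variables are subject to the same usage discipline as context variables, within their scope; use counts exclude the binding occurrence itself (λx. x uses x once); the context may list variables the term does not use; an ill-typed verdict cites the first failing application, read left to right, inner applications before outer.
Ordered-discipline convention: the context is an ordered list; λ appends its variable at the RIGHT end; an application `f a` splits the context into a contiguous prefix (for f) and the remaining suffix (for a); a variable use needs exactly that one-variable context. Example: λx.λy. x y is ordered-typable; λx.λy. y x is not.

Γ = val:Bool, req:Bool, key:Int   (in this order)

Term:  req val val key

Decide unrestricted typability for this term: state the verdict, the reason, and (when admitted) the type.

no — fails simple typing
counts: val=2; req=1; key=1
uses in reading order: req, val, val, key
typing: ill-typed: non-arrow in function slot: Bool
summary: ordered ✗, linear ✗, affine ✗, relevant ✗, unrestricted ✗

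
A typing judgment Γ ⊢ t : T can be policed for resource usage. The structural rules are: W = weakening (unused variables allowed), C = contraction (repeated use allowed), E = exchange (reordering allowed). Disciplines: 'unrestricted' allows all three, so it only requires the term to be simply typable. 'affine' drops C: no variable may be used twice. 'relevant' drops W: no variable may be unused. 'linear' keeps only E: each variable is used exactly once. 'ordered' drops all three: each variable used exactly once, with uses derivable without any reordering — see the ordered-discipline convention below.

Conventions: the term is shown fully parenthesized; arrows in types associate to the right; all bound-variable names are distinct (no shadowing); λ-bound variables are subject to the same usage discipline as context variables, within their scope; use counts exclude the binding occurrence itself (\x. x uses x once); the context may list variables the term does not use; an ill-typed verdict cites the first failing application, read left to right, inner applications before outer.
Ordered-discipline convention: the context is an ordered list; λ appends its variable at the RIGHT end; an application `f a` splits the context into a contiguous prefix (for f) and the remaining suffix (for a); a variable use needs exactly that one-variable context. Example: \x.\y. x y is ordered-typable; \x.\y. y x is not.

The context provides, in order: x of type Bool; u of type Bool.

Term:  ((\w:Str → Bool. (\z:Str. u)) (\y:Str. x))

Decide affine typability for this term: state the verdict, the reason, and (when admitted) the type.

yes — no duplicate uses among x, u, w, z, y; term : Str → Bool
variable uses: x ×1; u ×1; w (bound) ×0; z (bound) ×0; y (bound) ×0
uses in reading order: u, x
typing: well-typed at Str → Bool
summary: ordered ✗, linear ✗, affine ✓, relevant ✗, unrestricted ✓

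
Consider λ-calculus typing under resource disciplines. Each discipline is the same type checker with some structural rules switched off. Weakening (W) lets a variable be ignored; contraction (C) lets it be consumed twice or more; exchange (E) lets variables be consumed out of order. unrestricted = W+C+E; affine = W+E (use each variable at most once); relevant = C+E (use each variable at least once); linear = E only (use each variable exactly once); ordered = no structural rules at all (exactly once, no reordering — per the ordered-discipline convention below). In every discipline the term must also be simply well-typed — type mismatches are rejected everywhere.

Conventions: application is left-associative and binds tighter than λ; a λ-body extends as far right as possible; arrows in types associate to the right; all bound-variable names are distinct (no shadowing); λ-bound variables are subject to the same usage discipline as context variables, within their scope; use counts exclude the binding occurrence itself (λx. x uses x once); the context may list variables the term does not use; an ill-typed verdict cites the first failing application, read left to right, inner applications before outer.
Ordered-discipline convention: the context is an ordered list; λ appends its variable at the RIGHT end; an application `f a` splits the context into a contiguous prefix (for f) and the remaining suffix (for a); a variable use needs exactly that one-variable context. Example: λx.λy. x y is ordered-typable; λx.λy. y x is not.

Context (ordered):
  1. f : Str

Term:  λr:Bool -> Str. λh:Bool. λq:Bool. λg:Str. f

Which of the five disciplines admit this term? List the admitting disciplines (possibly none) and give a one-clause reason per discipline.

admitting disciplines: affine, unrestricted
use counts: f=1, r [bound]=0, h [bound]=0, q [bound]=0, g [bound]=0
uses in reading order: f
typing: well-typed at (Bool -> Str) -> Bool -> Bool -> Str -> Str
ordered: ✗ — needs weakening: r, h, q, g unused
linear: ✗ — needs weakening: r, h, q, g unused
affine: ✓ — no duplicate uses among f, r, h, q, g
relevant: ✗ — needs weakening: r, h, q, g unused
unrestricted: ✓ — type-checks ((Bool -> Str) -> Bool -> Bool -> Str -> Str) and nothing is barred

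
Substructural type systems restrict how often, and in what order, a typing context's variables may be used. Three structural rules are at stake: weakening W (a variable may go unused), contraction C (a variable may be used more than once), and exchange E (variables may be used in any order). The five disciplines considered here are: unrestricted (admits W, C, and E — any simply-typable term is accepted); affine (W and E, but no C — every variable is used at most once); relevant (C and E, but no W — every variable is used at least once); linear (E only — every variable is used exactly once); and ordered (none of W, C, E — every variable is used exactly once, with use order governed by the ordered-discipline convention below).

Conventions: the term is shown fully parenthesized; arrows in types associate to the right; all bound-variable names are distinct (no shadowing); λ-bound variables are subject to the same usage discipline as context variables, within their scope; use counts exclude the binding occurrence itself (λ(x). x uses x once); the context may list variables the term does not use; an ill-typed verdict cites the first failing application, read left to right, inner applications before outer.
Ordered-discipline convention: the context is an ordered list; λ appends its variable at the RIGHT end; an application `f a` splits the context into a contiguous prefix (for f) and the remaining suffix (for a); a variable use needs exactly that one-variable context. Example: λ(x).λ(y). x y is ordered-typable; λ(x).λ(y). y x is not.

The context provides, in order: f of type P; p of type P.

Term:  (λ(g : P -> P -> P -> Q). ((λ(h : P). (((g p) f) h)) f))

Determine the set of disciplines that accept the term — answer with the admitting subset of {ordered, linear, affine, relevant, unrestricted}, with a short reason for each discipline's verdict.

admitting disciplines: relevant, unrestricted
counts: f=2; p=1; g (λ-bound)=1; h (λ-bound)=1
uses in reading order: g, p, f, h, f
typing: ✓ — (P -> P -> P -> Q) -> Q
ordered ✗ (uses contraction: f ×2)
linear ✗ (uses contraction: f ×2)
affine ✗ (uses contraction: f ×2)
relevant ✓ (none of f, p, g, h goes unused)
unrestricted ✓ (typability at (P -> P -> P -> Q) -> Q is all that's needed)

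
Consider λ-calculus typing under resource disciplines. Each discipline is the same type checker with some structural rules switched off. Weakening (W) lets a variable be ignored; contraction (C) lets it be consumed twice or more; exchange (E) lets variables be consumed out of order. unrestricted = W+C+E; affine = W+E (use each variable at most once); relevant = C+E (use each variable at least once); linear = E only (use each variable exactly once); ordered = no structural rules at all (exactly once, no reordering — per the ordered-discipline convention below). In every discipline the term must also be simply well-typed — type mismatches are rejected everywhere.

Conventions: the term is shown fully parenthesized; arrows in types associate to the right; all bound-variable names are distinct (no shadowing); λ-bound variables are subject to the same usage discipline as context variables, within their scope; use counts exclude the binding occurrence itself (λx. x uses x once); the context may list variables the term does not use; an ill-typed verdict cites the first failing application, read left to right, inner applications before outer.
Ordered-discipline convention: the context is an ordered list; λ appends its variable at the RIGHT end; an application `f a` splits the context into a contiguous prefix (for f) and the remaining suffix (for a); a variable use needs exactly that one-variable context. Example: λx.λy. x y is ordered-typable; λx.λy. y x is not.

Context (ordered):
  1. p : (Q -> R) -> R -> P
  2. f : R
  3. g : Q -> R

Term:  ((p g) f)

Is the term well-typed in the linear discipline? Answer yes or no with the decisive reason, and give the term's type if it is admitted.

yes — each of p, f, g used exactly once; term : P
counts: p: 1×; f: 1×; g: 1×
use order (left to right): p, g, f
typing: the term checks, with type P
across the five disciplines: ordered ✗ | linear ✓ | affine ✓ | relevant ✓ | unrestricted ✓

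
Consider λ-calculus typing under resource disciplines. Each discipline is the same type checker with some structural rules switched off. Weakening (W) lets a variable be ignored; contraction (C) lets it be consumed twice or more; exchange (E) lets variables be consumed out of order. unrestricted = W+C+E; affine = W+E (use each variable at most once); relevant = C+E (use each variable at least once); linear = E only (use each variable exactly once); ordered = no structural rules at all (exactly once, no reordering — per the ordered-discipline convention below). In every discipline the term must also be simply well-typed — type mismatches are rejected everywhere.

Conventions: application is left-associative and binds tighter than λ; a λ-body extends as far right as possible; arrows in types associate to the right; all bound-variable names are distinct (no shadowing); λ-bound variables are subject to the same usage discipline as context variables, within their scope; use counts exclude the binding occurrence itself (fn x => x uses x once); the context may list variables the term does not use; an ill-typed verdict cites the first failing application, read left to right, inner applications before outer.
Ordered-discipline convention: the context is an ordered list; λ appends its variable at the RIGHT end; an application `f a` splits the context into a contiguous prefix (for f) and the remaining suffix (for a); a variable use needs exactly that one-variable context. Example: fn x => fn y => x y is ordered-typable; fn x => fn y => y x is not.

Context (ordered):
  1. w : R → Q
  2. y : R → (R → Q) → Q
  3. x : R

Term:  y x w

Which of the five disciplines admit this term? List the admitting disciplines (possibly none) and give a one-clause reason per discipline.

accepted by: linear, affine, relevant, unrestricted
usage: w=1; y=1; x=1
uses in reading order: y, x, w
typing: the term checks, with type Q
ordered ✗ (needs exchange: uses follow y, x, w)
linear ✓ (each of w, y, x used exactly once)
affine ✓ (none of w, y, x used more than once)
relevant ✓ (at least one use each (w, y, x))
unrestricted ✓ (type-checks (Q) and nothing is barred)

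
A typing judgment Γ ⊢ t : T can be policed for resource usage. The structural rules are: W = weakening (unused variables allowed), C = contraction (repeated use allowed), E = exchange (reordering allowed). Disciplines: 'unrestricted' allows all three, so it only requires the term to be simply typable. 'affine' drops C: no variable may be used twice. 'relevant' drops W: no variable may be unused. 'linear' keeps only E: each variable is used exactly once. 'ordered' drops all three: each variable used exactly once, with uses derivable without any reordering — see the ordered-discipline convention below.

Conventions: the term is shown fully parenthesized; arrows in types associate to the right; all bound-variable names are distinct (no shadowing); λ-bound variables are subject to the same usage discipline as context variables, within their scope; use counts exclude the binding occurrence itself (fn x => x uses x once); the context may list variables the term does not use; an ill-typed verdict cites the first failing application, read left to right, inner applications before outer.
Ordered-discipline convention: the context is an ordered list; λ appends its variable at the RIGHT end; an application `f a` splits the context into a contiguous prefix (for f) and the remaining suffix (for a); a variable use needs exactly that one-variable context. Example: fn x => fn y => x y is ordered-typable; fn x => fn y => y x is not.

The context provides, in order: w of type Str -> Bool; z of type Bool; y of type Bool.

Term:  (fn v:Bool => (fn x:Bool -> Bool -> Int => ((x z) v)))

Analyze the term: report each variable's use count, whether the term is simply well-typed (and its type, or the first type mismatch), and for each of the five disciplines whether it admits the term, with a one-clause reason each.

use counts: w ×0, z ×1, y ×0, v (bound) ×1, x (bound) ×1
left-to-right use order: x, z, v
typing: the term checks, with type Bool -> (Bool -> Bool -> Int) -> Int
ordered: ✗, w, y never used (weakening)
linear: ✗, w, y never used (weakening)
affine: ✓, none of w, z, y, v, x used more than once
relevant: ✗, w, y never used (weakening)
unrestricted: ✓, simply typable at Bool -> (Bool -> Bool -> Int) -> Int; W, C, E all held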